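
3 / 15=1 / 5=0.20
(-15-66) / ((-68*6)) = 27 / 136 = 0.20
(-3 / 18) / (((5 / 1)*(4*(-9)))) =0.00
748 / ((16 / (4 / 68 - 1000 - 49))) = -49038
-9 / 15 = -0.60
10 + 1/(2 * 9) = 181/18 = 10.06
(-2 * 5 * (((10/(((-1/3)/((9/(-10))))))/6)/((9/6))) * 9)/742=-135/371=-0.36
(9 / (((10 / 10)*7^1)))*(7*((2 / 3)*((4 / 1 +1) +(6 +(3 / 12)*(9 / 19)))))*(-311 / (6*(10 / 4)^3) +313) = 19626139 / 950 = 20659.09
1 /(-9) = -1 /9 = -0.11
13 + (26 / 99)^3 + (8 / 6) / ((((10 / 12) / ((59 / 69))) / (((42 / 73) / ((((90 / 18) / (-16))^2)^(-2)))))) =86918986926067 / 6672924758016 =13.03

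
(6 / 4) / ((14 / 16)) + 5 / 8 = 131 / 56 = 2.34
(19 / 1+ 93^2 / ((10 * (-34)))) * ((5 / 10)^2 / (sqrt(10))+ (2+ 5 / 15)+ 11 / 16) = -63481 / 3264 - 2189 * sqrt(10) / 13600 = -19.96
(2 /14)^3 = 1 /343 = 0.00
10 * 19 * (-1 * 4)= -760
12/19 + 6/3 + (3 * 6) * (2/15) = 5.03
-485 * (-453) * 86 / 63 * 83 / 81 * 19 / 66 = 4966138585 / 56133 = 88470.93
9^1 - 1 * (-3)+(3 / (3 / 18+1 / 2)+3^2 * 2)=69 / 2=34.50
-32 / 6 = -16 / 3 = -5.33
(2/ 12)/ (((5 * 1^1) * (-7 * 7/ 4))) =-2/ 735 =-0.00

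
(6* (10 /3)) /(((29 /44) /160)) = 140800 /29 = 4855.17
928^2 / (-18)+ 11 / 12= -1722335 / 36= -47842.64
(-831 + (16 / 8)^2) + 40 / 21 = -825.10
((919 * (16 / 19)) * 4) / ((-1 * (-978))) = 3.17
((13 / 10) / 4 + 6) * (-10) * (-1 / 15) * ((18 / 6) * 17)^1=4301 / 20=215.05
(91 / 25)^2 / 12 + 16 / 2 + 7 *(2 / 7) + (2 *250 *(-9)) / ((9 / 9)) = -33666719 / 7500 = -4488.90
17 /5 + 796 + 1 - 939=-693 /5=-138.60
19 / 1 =19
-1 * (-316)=316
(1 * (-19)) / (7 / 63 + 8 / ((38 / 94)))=-3249 / 3403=-0.95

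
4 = 4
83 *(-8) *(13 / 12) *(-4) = 8632 / 3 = 2877.33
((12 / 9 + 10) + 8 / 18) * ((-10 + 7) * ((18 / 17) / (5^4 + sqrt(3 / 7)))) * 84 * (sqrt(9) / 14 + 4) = -246251250 / 11621081 + 56286 * sqrt(21) / 11621081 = -21.17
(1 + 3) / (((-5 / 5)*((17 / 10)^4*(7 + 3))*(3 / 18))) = -24000 / 83521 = -0.29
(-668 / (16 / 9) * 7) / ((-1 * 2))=10521 / 8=1315.12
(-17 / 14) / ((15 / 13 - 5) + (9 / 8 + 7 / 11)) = 9724 / 16695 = 0.58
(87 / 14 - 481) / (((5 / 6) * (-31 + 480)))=-19941 / 15715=-1.27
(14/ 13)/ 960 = 7/ 6240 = 0.00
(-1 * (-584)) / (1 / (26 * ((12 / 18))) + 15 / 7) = 212576 / 801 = 265.39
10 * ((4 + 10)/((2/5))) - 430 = -80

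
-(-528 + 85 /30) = 3151 /6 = 525.17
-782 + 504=-278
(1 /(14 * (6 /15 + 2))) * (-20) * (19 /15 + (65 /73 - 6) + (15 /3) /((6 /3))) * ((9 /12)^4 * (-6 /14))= -397035 /3662848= -0.11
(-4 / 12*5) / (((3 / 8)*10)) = -4 / 9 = -0.44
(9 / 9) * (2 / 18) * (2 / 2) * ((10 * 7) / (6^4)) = 35 / 5832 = 0.01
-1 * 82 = -82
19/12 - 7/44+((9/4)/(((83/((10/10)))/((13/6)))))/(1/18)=27187/10956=2.48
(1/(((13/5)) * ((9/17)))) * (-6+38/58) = -13175/3393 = -3.88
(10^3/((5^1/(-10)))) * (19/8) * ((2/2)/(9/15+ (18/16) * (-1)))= 190000/21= 9047.62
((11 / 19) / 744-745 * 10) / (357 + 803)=-105313189 / 16397760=-6.42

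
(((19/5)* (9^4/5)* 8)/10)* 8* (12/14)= 23934528/875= 27353.75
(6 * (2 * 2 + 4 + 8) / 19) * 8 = 768 / 19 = 40.42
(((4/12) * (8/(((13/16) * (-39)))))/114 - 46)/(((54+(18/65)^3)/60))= -252167500/4935573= -51.09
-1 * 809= -809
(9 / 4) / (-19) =-9 / 76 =-0.12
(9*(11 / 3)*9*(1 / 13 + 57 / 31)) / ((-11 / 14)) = -291816 / 403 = -724.11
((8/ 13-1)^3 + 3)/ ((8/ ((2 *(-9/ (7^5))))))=-29097/ 73849958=-0.00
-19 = -19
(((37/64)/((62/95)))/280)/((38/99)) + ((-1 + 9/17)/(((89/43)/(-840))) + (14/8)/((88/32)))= 1417370694125/7396415488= 191.63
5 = 5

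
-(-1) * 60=60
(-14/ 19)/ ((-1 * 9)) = 14/ 171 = 0.08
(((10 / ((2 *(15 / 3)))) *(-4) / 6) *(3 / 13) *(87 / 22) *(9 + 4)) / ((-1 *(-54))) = -0.15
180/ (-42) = -30/ 7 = -4.29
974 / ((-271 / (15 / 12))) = -2435 / 542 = -4.49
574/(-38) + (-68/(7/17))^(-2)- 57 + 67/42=-37595789305/533198064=-70.51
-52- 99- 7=-158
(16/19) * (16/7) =256/133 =1.92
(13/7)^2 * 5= 845/49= 17.24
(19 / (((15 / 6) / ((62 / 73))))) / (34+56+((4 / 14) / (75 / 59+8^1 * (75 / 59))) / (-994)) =1106530740 / 15428490943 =0.07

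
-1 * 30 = -30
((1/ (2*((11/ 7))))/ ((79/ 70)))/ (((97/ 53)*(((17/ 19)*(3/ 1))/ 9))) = 740145/ 1432981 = 0.52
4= 4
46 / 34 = 23 / 17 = 1.35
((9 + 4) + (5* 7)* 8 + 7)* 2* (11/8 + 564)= 339225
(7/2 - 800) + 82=-1429/2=-714.50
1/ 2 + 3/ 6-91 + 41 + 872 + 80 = 903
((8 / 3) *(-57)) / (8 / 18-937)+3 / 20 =0.31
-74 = -74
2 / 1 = 2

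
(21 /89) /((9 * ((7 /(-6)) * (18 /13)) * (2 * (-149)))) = 13 /238698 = 0.00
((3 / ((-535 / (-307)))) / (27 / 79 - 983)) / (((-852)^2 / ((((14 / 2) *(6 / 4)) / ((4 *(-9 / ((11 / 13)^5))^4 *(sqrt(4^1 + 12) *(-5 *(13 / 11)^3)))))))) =21716869689669271989095116343 / 20975345915288542078021606383822697396608000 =0.00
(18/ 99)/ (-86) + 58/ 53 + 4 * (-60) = -5989179/ 25069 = -238.91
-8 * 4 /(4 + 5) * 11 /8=-44 /9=-4.89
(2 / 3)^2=4 / 9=0.44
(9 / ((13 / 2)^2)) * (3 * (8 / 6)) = 144 / 169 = 0.85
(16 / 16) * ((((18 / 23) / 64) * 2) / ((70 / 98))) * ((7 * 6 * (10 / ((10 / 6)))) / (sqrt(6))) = 1323 * sqrt(6) / 920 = 3.52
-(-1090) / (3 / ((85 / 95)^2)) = 290.87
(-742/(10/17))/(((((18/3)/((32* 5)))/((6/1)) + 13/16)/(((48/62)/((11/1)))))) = -4843776/44671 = -108.43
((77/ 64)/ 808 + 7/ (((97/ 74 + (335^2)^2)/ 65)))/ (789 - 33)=10252131544537/ 5205063572455974912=0.00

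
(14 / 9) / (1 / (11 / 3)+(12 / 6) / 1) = 154 / 225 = 0.68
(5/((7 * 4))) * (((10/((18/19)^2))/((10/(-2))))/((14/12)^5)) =-21660/117649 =-0.18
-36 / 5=-7.20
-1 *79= -79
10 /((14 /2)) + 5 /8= 115 /56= 2.05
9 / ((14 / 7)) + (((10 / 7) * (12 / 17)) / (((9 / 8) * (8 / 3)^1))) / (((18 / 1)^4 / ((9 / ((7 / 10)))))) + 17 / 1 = 26112101 / 1214514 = 21.50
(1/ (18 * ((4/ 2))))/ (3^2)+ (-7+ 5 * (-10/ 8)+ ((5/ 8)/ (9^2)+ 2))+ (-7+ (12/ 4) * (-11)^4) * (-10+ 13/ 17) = -4467961987/ 11016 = -405588.42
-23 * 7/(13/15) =-185.77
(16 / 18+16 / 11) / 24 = 29 / 297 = 0.10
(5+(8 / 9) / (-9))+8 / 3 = 613 / 81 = 7.57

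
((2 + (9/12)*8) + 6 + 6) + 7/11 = 227/11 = 20.64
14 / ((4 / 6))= 21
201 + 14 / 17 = 3431 / 17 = 201.82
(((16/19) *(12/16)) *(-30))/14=-180/133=-1.35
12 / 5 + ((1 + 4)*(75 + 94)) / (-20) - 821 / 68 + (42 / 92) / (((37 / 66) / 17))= -5509007 / 144670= -38.08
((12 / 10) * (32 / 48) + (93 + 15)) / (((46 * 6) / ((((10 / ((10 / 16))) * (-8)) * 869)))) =-15127552 / 345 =-43847.98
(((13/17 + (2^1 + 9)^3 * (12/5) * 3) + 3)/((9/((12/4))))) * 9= 2444676/85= 28760.89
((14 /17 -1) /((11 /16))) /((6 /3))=-24 /187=-0.13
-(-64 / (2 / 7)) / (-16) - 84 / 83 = -15.01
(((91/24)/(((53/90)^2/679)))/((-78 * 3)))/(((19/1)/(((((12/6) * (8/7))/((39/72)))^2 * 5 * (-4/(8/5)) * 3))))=10056960000/9019699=1115.00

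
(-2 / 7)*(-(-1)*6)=-1.71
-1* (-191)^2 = -36481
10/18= 5/9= 0.56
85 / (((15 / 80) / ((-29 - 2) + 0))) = -14053.33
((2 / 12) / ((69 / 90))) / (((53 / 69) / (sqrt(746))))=15 * sqrt(746) / 53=7.73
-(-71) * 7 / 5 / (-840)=-71 / 600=-0.12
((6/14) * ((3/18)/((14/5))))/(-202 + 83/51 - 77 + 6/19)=-0.00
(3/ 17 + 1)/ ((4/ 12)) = 60/ 17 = 3.53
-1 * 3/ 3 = -1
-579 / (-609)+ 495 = 100678 / 203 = 495.95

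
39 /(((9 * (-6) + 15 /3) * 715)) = -3 /2695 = -0.00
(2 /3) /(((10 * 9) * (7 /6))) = 2 /315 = 0.01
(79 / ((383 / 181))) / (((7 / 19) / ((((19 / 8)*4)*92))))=237449194 / 2681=88567.40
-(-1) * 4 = 4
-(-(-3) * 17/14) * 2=-51/7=-7.29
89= 89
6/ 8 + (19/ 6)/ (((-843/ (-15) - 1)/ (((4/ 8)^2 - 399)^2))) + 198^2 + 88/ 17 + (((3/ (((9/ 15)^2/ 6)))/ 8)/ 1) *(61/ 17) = 21780107575/ 450432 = 48353.82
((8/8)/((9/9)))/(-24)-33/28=-205/168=-1.22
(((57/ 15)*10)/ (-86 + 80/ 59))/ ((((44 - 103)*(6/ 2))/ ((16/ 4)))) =76/ 7491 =0.01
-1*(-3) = 3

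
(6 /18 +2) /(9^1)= 0.26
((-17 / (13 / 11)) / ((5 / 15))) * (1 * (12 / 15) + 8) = -24684 / 65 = -379.75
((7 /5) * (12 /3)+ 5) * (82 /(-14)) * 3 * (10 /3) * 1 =-4346 /7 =-620.86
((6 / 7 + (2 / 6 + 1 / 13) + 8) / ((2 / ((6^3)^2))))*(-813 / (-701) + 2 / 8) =304778.40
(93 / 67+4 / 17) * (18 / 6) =4.87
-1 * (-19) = 19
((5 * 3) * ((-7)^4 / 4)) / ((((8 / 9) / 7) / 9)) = 20420505 / 32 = 638140.78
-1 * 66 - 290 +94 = -262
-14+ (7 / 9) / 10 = -1253 / 90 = -13.92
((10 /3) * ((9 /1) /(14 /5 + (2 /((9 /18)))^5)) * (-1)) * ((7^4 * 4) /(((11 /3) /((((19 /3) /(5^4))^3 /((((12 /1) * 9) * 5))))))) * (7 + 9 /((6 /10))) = -32936918 /10152685546875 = -0.00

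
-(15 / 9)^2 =-2.78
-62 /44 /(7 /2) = -31 /77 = -0.40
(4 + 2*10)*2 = 48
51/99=17/33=0.52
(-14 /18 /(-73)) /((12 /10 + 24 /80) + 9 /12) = 28 /5913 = 0.00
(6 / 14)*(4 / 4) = 3 / 7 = 0.43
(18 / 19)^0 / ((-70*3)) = -1 / 210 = -0.00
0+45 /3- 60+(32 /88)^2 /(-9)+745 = 762284 /1089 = 699.99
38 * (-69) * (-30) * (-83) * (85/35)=-110989260/7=-15855608.57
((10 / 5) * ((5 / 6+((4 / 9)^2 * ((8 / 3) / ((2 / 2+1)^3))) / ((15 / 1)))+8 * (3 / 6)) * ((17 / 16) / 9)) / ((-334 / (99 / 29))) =-6594929 / 564887520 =-0.01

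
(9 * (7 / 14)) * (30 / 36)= 15 / 4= 3.75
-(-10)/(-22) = -0.45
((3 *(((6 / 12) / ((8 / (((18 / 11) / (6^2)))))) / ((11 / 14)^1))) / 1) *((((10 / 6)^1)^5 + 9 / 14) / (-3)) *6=-45937 / 156816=-0.29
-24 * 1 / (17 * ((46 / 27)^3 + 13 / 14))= -6613488 / 27515911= -0.24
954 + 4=958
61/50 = 1.22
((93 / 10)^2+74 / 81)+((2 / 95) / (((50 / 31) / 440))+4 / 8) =93.65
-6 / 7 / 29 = -6 / 203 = -0.03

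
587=587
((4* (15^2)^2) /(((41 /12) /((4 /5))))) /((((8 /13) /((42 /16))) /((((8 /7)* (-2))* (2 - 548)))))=10348884000 /41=252411804.88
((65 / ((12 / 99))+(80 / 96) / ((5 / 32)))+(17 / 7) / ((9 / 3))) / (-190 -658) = -15187 / 23744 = -0.64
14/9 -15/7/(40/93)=-1727/504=-3.43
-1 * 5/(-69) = 5/69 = 0.07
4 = 4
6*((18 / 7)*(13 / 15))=468 / 35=13.37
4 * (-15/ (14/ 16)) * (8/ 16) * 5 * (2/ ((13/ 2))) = -4800/ 91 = -52.75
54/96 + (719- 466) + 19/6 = 256.73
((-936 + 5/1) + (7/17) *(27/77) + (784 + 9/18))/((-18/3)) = 54737/2244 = 24.39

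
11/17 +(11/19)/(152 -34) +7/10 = 128822/95285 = 1.35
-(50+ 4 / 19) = -954 / 19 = -50.21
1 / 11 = 0.09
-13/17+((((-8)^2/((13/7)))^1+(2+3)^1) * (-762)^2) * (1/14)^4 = 1264326005/2122484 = 595.68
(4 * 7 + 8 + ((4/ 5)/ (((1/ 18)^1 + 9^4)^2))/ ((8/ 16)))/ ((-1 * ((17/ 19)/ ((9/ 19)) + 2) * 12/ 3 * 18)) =-627631821693/ 4881580830350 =-0.13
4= 4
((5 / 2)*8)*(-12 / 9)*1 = -80 / 3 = -26.67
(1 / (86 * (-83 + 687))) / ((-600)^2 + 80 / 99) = 99 / 1851288315520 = 0.00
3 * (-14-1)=-45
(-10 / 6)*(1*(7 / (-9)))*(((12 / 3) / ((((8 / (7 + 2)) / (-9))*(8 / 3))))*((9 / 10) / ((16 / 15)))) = -8505 / 512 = -16.61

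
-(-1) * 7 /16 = 7 /16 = 0.44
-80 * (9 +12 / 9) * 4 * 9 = -29760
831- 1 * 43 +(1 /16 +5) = 12689 /16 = 793.06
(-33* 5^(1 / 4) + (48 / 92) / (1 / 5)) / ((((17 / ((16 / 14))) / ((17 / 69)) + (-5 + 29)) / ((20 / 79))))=128 / 16353-352* 5^(1 / 4) / 3555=-0.14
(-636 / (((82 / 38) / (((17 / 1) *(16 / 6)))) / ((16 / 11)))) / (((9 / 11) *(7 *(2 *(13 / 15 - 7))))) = 276.63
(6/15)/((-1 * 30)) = -0.01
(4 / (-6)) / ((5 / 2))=-4 / 15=-0.27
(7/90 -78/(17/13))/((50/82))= -3736781/38250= -97.69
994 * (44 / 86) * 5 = 109340 / 43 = 2542.79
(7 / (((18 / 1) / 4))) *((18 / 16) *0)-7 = -7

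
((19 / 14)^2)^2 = 130321 / 38416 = 3.39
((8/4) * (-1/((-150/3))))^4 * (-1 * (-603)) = 603/390625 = 0.00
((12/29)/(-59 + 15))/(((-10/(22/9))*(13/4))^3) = 7744/1935282375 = 0.00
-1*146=-146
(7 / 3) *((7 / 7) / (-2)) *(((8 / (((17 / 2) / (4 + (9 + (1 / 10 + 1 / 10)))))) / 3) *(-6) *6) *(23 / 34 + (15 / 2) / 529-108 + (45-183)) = -42666.51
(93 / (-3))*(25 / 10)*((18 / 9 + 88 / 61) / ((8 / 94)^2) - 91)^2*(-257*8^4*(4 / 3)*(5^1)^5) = 560400793563646000000 / 11163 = 50201629809517692.38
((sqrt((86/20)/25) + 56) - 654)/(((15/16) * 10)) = -4784/75 + 4 * sqrt(430)/1875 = -63.74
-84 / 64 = -21 / 16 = -1.31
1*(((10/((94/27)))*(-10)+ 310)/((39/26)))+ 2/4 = 53021/282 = 188.02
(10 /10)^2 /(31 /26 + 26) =26 /707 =0.04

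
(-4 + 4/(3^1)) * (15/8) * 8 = -40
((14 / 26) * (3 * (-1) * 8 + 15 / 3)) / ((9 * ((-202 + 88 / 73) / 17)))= 23579 / 244998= 0.10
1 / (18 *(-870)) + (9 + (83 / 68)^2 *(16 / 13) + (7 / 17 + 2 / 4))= 691032893 / 58834620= 11.75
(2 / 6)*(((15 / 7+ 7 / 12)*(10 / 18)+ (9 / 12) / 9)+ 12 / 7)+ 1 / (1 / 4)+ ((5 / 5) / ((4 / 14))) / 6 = 12899 / 2268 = 5.69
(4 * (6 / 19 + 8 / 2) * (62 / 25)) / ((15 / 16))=325376 / 7125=45.67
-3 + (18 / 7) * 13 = 213 / 7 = 30.43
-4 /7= -0.57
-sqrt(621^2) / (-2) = 621 / 2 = 310.50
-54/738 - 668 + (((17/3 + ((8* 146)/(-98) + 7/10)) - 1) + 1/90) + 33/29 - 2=-1770925378/2621745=-675.48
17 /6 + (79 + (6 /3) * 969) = 2019.83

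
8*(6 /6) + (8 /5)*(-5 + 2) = 3.20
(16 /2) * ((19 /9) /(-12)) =-38 /27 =-1.41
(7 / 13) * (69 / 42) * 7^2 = 1127 / 26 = 43.35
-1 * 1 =-1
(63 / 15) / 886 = 21 / 4430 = 0.00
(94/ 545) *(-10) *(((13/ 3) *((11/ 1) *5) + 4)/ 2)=-68338/ 327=-208.98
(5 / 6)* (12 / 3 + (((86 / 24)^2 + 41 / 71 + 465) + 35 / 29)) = 716963855 / 1778976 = 403.02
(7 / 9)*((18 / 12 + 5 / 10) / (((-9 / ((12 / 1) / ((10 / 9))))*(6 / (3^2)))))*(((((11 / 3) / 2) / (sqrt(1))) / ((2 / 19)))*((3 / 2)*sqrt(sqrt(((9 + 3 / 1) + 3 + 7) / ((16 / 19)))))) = -1463*418^(1 / 4) / 40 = -165.38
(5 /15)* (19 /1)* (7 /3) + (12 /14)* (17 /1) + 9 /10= 19057 /630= 30.25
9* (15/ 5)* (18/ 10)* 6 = 1458/ 5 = 291.60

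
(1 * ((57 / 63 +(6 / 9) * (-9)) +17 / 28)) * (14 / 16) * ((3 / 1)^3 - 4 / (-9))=-93119 / 864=-107.78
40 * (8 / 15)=64 / 3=21.33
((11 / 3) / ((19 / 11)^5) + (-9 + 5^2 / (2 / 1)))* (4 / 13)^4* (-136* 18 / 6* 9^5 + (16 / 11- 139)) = -99160683153673600 / 122829236673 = -807305.21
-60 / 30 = -2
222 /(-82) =-111 /41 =-2.71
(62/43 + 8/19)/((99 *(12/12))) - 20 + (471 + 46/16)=293698349/647064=453.89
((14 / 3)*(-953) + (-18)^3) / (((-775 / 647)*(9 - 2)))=19952186 / 16275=1225.94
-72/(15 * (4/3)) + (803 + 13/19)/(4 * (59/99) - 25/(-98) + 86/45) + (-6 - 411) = -5115690411/20968685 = -243.97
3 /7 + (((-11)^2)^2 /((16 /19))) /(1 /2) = 1947277 /56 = 34772.80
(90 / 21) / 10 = 3 / 7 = 0.43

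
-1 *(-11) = 11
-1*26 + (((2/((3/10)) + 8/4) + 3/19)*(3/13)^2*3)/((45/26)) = -25.19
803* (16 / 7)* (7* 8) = 102784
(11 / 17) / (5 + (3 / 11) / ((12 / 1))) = 0.13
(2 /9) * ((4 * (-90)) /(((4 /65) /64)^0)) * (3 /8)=-30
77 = 77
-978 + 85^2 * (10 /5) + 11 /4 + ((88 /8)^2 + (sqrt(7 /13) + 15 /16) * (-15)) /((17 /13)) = 3687375 /272-15 * sqrt(91) /17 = 13548.11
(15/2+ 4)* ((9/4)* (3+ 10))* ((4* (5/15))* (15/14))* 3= 40365/28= 1441.61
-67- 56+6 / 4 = -121.50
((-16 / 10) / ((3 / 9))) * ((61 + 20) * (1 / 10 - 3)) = 28188 / 25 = 1127.52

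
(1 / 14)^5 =1 / 537824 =0.00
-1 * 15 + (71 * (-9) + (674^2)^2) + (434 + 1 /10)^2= 20636687196481 /100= 206366871964.81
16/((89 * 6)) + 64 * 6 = 102536/267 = 384.03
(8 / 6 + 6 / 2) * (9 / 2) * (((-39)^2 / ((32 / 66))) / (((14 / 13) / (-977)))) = -24862550427 / 448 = -55496764.35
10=10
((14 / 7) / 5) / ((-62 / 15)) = -3 / 31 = -0.10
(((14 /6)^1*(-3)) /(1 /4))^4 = 614656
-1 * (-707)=707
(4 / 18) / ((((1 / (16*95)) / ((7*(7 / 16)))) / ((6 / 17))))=18620 / 51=365.10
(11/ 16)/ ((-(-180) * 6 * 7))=11/ 120960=0.00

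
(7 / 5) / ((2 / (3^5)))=1701 / 10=170.10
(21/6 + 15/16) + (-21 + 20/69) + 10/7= -114715/7728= -14.84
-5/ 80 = -1/ 16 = -0.06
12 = 12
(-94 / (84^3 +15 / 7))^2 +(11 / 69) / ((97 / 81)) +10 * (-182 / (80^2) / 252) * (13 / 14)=30298156859705569987 / 229398861180055580160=0.13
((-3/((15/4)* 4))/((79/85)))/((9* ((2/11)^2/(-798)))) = 577.18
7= 7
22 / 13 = 1.69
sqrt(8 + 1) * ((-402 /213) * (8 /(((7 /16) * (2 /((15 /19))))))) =-385920 /9443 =-40.87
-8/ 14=-4/ 7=-0.57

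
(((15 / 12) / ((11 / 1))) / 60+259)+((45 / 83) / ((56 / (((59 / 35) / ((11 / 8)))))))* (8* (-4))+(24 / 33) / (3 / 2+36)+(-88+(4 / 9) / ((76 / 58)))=523202633539 / 3060010800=170.98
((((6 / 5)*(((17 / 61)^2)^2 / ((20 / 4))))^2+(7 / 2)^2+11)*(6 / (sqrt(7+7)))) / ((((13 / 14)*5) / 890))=2975177948851099910943*sqrt(14) / 1557621918102908125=7146.85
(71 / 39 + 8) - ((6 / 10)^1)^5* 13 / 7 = 8254924 / 853125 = 9.68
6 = 6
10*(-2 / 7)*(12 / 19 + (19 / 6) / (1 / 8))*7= -29600 / 57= -519.30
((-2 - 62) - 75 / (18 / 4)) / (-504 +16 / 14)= 77 / 480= 0.16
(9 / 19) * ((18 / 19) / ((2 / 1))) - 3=-1002 / 361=-2.78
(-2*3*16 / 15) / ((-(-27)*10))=-16 / 675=-0.02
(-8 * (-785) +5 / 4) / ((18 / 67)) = 561125 / 24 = 23380.21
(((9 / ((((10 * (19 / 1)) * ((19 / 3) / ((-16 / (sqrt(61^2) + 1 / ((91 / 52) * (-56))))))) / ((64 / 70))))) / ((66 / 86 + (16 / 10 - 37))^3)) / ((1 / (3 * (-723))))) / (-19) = 8983477440 / 1822178623961921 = 0.00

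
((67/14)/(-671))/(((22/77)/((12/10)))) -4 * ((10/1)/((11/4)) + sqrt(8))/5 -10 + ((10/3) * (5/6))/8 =-3041681/241560 -8 * sqrt(2)/5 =-14.85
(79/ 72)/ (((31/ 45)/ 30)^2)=3999375/ 1922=2080.84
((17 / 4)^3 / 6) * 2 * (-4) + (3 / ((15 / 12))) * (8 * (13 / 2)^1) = 5387 / 240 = 22.45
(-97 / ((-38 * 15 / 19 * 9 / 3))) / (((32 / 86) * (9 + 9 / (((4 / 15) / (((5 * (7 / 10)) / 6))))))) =0.10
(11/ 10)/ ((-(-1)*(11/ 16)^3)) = 2048/ 605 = 3.39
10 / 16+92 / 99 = 1231 / 792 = 1.55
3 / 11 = 0.27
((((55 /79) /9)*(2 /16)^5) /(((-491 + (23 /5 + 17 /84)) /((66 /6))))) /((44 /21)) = -13475 /528614588416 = -0.00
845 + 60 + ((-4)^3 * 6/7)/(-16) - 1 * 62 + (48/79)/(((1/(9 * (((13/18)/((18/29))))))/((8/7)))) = 202327/237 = 853.70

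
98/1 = 98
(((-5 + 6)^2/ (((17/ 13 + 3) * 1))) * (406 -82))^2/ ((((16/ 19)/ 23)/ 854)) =29557521513/ 224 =131953221.04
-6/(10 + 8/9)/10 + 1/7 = 0.09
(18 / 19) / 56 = 0.02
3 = 3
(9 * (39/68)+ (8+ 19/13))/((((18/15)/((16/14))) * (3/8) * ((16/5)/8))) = 430900/4641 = 92.85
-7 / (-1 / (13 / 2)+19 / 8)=-104 / 33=-3.15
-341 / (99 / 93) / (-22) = 961 / 66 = 14.56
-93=-93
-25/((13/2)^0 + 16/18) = -225/17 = -13.24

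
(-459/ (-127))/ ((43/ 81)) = 37179/ 5461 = 6.81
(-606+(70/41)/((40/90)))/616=-49377/50512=-0.98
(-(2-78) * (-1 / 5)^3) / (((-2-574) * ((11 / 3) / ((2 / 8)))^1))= 19 / 264000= 0.00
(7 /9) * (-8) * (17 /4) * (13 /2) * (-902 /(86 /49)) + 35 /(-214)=88338.73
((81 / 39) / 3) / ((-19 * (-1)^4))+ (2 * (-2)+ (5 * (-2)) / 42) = -22172 / 5187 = -4.27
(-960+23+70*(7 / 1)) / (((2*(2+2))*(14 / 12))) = -1341 / 28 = -47.89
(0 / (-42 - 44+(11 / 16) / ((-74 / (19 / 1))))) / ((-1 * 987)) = 0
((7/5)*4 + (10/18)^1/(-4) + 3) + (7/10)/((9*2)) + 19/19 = 19/2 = 9.50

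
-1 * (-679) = 679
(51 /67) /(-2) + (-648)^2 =56267085 /134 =419903.62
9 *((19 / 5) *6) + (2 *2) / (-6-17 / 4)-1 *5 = 40961 / 205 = 199.81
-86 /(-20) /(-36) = -43 /360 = -0.12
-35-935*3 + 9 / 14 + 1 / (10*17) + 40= -1665614 / 595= -2799.35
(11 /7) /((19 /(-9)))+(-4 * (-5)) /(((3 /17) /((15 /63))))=4487 /171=26.24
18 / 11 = 1.64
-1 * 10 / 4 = -5 / 2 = -2.50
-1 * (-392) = 392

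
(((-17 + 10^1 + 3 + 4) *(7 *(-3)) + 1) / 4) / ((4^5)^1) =1 / 4096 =0.00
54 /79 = 0.68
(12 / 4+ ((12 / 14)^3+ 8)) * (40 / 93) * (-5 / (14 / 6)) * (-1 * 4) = 42.87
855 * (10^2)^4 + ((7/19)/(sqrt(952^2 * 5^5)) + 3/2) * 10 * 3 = 3 * sqrt(5)/32300 + 85500000045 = 85500000045.00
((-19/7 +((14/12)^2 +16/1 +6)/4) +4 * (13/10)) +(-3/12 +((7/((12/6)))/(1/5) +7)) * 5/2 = 347513/5040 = 68.95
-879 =-879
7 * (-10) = -70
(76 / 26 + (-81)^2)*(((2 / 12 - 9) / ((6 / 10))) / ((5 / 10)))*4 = -90450860 / 117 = -773084.27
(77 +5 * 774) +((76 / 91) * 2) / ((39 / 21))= 667195 / 169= 3947.90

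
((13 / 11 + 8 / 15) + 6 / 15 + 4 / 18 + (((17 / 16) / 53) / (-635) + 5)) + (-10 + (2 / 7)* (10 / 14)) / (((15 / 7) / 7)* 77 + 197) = 525245334139 / 72021161520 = 7.29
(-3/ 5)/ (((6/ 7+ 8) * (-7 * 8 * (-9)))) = -1/ 7440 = -0.00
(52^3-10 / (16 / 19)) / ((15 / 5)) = 46865.38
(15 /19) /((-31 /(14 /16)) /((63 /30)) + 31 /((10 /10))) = 2205 /39463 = 0.06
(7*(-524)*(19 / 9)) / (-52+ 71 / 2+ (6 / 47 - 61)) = 935864 / 9351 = 100.08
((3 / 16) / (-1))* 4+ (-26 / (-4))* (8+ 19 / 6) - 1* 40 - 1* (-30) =371 / 6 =61.83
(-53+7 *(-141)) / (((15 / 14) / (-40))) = 116480 / 3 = 38826.67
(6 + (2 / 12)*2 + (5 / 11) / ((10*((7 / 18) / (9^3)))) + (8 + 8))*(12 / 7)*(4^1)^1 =397472 / 539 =737.42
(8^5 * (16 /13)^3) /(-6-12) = -67108864 /19773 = -3393.96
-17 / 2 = -8.50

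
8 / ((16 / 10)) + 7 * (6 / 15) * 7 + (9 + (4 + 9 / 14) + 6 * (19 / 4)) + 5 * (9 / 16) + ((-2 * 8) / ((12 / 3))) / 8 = 38671 / 560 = 69.06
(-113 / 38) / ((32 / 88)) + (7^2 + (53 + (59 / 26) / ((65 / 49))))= 12270261 / 128440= 95.53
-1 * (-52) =52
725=725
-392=-392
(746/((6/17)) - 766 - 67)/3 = 426.89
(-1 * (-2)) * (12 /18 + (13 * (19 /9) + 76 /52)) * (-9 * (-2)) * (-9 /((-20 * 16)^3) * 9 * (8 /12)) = 4671 /2662400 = 0.00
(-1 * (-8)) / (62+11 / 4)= 32 / 259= 0.12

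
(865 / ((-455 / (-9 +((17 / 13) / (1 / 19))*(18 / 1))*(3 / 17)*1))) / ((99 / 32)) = -19857632 / 13013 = -1525.98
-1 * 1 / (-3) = 1 / 3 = 0.33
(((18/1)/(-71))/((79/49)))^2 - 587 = -18466759223/31460881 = -586.98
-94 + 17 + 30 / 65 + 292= 2801 / 13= 215.46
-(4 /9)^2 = -16 /81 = -0.20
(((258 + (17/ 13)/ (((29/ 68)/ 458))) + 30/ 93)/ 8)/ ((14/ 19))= 23075386/ 81809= 282.06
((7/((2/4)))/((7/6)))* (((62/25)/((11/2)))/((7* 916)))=372/440825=0.00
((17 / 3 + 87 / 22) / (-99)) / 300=-127 / 392040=-0.00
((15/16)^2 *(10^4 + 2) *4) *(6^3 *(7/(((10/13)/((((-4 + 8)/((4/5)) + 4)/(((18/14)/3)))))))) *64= 92893174920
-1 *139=-139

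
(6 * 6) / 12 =3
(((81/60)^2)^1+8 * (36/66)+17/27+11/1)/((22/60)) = 48.59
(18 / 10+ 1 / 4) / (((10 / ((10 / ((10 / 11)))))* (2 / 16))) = 451 / 25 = 18.04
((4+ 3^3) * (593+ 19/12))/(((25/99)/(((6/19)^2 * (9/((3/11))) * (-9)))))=-3902101533/1805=-2161829.10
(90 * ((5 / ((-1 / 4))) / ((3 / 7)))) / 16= -525 / 2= -262.50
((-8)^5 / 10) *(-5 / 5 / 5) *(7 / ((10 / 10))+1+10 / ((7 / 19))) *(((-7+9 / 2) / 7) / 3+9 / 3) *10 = 663518.56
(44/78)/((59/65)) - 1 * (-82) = 14624/177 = 82.62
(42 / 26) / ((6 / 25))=175 / 26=6.73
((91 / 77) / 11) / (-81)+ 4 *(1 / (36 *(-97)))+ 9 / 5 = 8544523 / 4753485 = 1.80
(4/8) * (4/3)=2/3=0.67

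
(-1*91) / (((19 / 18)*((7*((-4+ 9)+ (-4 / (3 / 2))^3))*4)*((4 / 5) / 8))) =1215 / 551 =2.21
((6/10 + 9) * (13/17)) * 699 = 436176/85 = 5131.48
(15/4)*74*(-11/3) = -2035/2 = -1017.50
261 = 261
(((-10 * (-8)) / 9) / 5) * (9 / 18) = 8 / 9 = 0.89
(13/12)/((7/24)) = 26/7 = 3.71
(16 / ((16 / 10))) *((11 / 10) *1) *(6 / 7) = 66 / 7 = 9.43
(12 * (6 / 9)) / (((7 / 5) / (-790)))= -31600 / 7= -4514.29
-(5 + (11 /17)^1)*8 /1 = -768 /17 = -45.18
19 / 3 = 6.33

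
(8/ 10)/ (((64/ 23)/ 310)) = 713/ 8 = 89.12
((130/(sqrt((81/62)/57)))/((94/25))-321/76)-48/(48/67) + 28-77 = -9137/76 + 1625 * sqrt(3534)/423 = 108.15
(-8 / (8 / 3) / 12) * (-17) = 17 / 4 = 4.25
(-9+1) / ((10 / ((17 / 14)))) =-34 / 35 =-0.97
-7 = -7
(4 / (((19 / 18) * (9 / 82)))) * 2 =1312 / 19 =69.05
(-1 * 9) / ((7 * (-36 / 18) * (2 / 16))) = 36 / 7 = 5.14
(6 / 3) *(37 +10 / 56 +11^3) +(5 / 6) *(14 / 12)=689807 / 252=2737.33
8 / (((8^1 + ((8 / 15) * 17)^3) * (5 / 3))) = 2025 / 317807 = 0.01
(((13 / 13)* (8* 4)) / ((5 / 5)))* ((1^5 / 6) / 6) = 8 / 9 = 0.89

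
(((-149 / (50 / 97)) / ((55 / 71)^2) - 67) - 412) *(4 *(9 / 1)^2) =-23539624326 / 75625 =-311267.76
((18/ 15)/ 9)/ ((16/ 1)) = 1/ 120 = 0.01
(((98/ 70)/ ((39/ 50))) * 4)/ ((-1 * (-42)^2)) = -10/ 2457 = -0.00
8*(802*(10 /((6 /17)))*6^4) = 235595520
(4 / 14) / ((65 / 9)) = 18 / 455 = 0.04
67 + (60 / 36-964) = -2686 / 3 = -895.33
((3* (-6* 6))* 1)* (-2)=216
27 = 27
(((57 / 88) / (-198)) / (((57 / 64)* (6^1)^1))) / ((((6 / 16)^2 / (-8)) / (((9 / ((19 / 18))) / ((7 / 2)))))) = 4096 / 48279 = 0.08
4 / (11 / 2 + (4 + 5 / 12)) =48 / 119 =0.40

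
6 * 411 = 2466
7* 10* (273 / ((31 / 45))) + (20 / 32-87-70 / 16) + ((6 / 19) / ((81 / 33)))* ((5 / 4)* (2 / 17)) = 9966792949 / 360468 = 27649.59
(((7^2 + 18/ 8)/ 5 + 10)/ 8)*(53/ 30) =1431/ 320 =4.47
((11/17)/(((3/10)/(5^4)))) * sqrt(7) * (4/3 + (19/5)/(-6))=48125 * sqrt(7)/51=2496.60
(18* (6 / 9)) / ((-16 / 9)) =-27 / 4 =-6.75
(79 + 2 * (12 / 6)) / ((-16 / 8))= -83 / 2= -41.50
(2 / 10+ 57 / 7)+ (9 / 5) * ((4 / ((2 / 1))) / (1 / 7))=33.54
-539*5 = -2695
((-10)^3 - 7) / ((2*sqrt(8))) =-1007*sqrt(2) / 8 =-178.01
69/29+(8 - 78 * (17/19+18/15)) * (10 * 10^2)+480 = -85353809/551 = -154907.09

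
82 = 82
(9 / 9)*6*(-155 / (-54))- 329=-2806 / 9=-311.78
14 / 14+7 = 8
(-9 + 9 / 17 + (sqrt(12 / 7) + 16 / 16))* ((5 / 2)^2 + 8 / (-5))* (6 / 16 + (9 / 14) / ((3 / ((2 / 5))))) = -1523619 / 95200 + 11997* sqrt(21) / 19600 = -13.20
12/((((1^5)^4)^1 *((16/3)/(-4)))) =-9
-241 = -241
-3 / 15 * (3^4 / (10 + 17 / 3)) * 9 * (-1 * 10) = 4374 / 47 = 93.06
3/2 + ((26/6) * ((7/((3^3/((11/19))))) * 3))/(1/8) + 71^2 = 5189621/1026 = 5058.11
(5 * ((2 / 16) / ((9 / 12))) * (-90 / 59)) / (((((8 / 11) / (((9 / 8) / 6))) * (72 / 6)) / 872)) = -89925 / 3776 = -23.81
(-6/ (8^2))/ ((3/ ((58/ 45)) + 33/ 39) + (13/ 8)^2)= -754/ 46763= -0.02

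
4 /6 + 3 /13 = 35 /39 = 0.90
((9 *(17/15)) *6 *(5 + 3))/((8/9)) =2754/5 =550.80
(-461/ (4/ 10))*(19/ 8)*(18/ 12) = -131385/ 32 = -4105.78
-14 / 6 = -7 / 3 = -2.33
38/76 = 1/2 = 0.50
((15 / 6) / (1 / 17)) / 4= 10.62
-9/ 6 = -3/ 2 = -1.50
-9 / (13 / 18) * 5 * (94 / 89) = -76140 / 1157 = -65.81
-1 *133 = -133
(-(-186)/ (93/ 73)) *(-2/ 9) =-292/ 9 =-32.44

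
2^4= 16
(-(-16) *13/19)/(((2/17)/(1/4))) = 442/19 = 23.26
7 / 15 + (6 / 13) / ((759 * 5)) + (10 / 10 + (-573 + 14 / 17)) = -478651357 / 838695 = -570.71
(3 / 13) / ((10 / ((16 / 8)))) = 3 / 65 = 0.05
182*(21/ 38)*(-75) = -143325/ 19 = -7543.42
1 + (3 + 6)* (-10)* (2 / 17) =-163 / 17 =-9.59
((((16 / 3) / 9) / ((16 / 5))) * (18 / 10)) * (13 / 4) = 13 / 12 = 1.08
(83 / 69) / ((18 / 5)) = 415 / 1242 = 0.33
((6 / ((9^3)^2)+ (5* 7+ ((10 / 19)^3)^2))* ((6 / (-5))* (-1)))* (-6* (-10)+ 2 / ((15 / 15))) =36191697093118868 / 13890061135845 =2605.58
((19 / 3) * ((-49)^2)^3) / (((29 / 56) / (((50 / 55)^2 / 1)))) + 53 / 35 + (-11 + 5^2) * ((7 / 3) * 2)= 51544953561153671 / 368445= 139898637683.11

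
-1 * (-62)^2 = -3844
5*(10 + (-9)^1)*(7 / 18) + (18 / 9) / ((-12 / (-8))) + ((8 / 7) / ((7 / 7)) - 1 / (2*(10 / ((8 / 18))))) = 2771 / 630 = 4.40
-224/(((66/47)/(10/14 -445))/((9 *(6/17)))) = 42096960/187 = 225117.43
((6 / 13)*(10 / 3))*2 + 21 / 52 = 181 / 52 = 3.48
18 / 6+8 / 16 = 7 / 2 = 3.50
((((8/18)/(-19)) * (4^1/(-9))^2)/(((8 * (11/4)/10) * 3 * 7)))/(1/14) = -640/457083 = -0.00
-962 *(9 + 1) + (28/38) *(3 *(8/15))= -913788/95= -9618.82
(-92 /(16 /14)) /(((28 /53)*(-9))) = 1219 /72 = 16.93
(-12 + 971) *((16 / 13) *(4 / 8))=7672 / 13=590.15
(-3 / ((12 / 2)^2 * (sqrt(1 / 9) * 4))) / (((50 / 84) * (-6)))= 7 / 400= 0.02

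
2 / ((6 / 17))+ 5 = 10.67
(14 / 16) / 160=7 / 1280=0.01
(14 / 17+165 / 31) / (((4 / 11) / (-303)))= -10795587 / 2108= -5121.25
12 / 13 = 0.92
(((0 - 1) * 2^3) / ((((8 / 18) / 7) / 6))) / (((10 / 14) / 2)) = -10584 / 5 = -2116.80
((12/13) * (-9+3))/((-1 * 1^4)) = 5.54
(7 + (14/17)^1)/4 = 133/68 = 1.96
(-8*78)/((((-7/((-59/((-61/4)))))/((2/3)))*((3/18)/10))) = 5890560/427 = 13795.22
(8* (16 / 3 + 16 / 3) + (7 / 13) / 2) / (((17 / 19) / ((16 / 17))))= 1014904 / 11271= 90.05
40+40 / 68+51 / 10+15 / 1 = 10317 / 170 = 60.69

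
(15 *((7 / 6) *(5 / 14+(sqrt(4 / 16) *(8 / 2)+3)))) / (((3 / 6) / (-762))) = -142875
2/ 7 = 0.29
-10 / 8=-5 / 4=-1.25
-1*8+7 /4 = -25 /4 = -6.25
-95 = -95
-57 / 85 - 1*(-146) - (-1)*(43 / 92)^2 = 145.55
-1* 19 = -19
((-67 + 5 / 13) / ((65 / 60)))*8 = -83136 / 169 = -491.93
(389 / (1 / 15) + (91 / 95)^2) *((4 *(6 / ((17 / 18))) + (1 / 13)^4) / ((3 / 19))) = 649851481646564 / 691890225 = 939240.73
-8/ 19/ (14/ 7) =-4/ 19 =-0.21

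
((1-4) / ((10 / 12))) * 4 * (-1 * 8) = 576 / 5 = 115.20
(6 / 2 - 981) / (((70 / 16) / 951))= -7440624 / 35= -212589.26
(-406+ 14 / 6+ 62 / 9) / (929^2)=-3571 / 7767369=-0.00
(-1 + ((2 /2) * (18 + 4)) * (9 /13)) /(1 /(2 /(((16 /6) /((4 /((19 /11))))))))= 24.72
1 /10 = 0.10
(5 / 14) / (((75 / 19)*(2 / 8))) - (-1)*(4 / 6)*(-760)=-53162 / 105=-506.30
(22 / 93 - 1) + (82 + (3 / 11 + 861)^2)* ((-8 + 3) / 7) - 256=-41761693583 / 78771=-530165.84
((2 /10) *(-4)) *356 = -1424 /5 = -284.80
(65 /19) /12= 65 /228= 0.29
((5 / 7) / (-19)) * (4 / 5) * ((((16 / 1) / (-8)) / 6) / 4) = 1 / 399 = 0.00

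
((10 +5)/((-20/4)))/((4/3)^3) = -81/64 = -1.27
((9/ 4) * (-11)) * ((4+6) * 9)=-4455/ 2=-2227.50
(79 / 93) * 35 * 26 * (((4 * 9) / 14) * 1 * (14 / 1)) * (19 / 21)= 780520 / 31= 25178.06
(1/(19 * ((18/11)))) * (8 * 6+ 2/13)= 3443/2223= 1.55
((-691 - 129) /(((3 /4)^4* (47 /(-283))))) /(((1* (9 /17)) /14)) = 14138951680 /34263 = 412659.48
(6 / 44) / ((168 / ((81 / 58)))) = 81 / 71456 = 0.00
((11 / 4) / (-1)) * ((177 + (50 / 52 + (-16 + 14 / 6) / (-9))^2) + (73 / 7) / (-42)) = -48582779069 / 96589584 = -502.98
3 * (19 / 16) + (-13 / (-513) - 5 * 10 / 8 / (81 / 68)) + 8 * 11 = 2126059 / 24624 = 86.34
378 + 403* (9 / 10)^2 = 70443 / 100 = 704.43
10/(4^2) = 5/8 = 0.62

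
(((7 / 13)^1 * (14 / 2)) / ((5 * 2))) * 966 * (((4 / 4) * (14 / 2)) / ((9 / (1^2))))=55223 / 195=283.19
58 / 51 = 1.14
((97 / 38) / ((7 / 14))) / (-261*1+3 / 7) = -679 / 34656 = -0.02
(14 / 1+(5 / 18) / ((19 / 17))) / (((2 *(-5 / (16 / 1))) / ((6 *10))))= -1367.86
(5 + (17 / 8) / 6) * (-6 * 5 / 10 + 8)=1285 / 48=26.77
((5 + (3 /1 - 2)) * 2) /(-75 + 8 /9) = -108 /667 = -0.16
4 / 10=2 / 5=0.40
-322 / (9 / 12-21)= 1288 / 81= 15.90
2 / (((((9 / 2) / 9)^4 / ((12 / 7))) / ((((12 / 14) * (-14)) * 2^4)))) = -73728 / 7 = -10532.57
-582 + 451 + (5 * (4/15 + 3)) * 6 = -33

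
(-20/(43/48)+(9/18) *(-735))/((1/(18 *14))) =-4224150/43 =-98236.05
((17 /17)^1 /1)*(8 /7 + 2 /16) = 71 /56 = 1.27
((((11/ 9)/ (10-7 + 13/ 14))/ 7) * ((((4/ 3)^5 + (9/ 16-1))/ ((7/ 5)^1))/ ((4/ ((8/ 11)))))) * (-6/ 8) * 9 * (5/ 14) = -73415/ 1397088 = -0.05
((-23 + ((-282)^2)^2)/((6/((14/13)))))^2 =1959697070571891788641/1521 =1288426739363505449.47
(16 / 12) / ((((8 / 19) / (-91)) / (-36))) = 10374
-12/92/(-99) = 1/759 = 0.00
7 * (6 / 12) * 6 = 21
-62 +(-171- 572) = -805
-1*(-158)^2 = -24964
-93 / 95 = -0.98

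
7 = 7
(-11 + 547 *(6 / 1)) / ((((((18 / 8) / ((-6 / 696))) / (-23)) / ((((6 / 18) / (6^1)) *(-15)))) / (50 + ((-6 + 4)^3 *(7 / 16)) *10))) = -1880825 / 522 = -3603.11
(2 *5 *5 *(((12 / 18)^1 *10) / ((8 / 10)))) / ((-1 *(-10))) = 125 / 3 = 41.67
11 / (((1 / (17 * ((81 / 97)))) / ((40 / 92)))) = 151470 / 2231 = 67.89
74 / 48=37 / 24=1.54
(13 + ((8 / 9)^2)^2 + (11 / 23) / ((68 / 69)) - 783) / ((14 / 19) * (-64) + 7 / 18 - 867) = 6517739461 / 7745848074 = 0.84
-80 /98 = -0.82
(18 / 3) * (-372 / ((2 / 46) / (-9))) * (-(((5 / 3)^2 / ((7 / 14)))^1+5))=-4876920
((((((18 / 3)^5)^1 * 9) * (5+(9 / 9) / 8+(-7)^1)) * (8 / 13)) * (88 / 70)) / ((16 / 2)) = -1154736 / 91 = -12689.41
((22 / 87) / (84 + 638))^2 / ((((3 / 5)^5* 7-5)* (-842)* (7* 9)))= 378125 / 728567114692611096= 0.00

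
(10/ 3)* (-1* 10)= -100/ 3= -33.33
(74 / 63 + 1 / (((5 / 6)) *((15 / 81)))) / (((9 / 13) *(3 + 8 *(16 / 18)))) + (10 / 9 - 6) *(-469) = 25291156 / 11025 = 2293.98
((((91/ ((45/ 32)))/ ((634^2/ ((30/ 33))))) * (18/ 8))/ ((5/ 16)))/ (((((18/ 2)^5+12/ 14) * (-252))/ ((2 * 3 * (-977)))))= 2845024/ 6853609564065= 0.00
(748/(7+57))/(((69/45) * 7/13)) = 36465/2576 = 14.16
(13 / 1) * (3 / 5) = 39 / 5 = 7.80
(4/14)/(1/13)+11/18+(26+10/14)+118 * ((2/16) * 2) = 3814/63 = 60.54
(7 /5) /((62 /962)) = 3367 /155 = 21.72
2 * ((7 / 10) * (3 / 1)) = 21 / 5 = 4.20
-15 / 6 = -5 / 2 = -2.50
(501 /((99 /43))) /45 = 7181 /1485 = 4.84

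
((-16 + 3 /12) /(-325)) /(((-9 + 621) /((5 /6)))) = 7 /106080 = 0.00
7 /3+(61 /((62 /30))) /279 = 2344 /961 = 2.44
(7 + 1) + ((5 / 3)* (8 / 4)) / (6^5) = 93317 / 11664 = 8.00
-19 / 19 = -1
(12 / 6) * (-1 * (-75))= 150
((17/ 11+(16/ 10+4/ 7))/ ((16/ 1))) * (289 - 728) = -628209/ 6160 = -101.98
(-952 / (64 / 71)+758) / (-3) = 795 / 8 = 99.38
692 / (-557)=-692 / 557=-1.24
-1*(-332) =332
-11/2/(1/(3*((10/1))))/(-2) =165/2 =82.50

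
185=185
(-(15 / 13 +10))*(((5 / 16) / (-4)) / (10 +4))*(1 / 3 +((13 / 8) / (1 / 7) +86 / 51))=3962125 / 4752384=0.83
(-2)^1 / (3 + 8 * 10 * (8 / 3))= -6 / 649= -0.01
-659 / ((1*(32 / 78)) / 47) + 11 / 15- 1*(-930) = -17895829 / 240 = -74565.95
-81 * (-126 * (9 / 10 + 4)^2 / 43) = 12252303 / 2150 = 5698.75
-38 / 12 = -19 / 6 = -3.17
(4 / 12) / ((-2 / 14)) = -7 / 3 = -2.33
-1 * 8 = -8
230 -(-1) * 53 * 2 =336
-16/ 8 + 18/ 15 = -4/ 5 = -0.80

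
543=543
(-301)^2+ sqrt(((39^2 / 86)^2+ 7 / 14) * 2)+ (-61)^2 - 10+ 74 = 94411.03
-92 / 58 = -46 / 29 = -1.59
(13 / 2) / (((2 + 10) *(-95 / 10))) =-13 / 228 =-0.06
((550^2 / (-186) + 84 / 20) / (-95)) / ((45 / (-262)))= -197625814 / 1987875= -99.42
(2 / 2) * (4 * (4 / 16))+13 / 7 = 20 / 7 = 2.86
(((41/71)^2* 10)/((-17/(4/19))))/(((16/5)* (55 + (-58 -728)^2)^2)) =-0.00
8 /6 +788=2368 /3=789.33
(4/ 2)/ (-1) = -2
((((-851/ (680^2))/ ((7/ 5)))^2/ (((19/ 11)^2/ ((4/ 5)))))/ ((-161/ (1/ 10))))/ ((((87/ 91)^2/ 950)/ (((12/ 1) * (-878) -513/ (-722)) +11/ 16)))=2062030449433097/ 654333839205580800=0.00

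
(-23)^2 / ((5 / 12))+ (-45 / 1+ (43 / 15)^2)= 277384 / 225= 1232.82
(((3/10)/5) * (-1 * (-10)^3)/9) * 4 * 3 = 80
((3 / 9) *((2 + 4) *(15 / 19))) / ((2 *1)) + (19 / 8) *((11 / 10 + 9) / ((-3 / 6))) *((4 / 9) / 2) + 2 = -26921 / 3420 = -7.87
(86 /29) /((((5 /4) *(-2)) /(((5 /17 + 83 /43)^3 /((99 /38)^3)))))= -34946898674944 /47336211548505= -0.74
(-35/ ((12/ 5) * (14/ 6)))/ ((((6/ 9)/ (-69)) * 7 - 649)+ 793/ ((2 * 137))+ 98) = 708975/ 62182606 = 0.01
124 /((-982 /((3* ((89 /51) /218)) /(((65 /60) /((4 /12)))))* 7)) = -11036 /82793893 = -0.00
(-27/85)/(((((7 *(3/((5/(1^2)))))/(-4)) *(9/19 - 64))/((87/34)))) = -29754/2441761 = -0.01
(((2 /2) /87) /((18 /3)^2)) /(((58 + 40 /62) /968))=3751 /711747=0.01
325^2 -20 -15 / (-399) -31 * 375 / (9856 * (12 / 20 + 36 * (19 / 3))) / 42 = 316455899835395 / 2996598528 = 105605.04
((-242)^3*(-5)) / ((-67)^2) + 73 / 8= 567227217 / 35912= 15794.92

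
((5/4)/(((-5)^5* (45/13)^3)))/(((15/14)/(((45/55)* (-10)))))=15379/208828125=0.00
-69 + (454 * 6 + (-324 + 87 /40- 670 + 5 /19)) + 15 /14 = 8855191 /5320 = 1664.51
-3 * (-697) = 2091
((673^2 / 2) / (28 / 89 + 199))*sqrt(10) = 40310681*sqrt(10) / 35478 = 3593.03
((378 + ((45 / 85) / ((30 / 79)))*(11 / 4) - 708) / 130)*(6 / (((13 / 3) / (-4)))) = 153549 / 11050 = 13.90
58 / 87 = 2 / 3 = 0.67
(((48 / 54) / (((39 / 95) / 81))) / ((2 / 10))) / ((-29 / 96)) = -1094400 / 377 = -2902.92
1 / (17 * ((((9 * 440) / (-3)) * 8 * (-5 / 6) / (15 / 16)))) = 3 / 478720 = 0.00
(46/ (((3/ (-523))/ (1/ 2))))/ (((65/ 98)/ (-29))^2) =-97157799956/ 12675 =-7665309.66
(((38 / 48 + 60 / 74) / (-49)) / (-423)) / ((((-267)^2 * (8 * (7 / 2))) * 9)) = 1423 / 330653007080928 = 0.00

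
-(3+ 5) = -8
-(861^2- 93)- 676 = -741904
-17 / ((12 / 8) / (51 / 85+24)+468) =-1394 / 38381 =-0.04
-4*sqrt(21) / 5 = -3.67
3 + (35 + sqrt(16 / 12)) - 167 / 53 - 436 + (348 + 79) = 2 * sqrt(3) / 3 + 1370 / 53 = 27.00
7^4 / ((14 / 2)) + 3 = 346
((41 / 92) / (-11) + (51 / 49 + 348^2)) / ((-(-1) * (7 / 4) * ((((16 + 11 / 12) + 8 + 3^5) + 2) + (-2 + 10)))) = 249.01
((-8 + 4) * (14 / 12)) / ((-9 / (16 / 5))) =224 / 135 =1.66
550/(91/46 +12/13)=65780/347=189.57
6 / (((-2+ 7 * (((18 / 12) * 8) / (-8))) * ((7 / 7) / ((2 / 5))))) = -24 / 125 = -0.19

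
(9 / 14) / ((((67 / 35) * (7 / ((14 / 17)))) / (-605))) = -27225 / 1139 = -23.90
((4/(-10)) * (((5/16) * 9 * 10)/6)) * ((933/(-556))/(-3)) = -1.05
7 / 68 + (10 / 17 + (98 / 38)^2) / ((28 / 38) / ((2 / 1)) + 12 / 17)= 3067187 / 448324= 6.84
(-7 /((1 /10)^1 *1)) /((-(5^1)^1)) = 14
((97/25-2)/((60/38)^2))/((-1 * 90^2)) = -0.00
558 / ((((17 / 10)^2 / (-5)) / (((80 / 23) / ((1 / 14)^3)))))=-61246080000 / 6647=-9214093.58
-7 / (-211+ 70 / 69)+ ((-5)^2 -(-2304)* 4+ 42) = 134501870 / 14489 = 9283.03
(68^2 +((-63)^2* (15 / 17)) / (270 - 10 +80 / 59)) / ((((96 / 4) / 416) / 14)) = 14749861490 / 13107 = 1125342.30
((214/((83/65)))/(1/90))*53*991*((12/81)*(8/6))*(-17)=-1987218209600/747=-2660265340.83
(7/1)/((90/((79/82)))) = 553/7380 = 0.07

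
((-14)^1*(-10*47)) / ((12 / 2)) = 3290 / 3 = 1096.67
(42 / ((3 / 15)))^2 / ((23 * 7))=6300 / 23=273.91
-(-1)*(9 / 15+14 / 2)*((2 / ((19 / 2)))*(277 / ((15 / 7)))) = 15512 / 75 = 206.83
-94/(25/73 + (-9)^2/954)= -727372/3307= -219.95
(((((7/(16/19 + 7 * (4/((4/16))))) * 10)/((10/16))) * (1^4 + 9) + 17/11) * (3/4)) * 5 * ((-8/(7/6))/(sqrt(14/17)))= -760860 * sqrt(238)/36113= -325.03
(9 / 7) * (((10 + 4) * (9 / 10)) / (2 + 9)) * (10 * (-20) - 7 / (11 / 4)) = -180468 / 605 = -298.29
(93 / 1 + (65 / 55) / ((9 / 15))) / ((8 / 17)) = 26639 / 132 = 201.81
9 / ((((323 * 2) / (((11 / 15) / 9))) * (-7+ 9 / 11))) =-121 / 658920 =-0.00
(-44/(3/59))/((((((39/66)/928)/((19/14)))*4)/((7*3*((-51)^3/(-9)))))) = -1855269384672/13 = -142713029590.15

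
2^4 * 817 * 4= 52288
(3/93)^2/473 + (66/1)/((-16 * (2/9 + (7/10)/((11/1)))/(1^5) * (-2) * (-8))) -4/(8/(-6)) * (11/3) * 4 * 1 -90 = -386136846199/8232863936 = -46.90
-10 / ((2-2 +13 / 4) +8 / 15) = -600 / 227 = -2.64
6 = 6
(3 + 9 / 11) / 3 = 14 / 11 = 1.27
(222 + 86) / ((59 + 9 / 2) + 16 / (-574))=176792 / 36433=4.85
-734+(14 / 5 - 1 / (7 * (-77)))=-1970579 / 2695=-731.20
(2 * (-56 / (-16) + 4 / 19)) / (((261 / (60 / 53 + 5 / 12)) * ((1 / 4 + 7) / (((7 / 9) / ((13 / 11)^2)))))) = 39211865 / 11593036143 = 0.00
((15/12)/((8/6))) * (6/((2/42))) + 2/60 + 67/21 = 101933/840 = 121.35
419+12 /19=7973 /19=419.63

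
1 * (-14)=-14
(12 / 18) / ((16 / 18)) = 0.75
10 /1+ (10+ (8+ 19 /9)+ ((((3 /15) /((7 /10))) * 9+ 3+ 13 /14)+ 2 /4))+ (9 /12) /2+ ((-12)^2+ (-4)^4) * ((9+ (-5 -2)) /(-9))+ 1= -3629 /72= -50.40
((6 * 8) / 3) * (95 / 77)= 1520 / 77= 19.74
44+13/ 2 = 101/ 2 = 50.50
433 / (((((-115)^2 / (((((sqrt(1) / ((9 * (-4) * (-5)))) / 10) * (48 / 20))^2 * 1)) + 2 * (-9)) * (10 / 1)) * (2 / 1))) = 433 / 148781249640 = 0.00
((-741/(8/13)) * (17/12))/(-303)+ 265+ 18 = 2798555/9696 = 288.63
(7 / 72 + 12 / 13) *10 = 4775 / 468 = 10.20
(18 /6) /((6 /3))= 1.50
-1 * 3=-3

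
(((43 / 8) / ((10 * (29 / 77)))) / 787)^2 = 10962721 / 3333691705600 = 0.00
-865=-865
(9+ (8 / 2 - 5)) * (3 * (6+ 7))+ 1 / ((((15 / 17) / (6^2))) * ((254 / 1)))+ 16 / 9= 313.94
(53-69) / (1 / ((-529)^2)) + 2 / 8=-17909823 / 4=-4477455.75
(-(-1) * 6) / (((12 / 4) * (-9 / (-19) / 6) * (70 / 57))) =722 / 35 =20.63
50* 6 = 300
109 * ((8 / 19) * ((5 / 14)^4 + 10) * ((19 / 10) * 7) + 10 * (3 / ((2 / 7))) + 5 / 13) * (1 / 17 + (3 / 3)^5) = 2825359461 / 151606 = 18636.20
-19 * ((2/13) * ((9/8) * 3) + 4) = -4465/52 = -85.87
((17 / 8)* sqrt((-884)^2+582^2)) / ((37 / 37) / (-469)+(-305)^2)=7973* sqrt(280045) / 174514896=0.02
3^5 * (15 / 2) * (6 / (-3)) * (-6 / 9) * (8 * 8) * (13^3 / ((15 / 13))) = 296120448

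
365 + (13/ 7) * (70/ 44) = 8095/ 22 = 367.95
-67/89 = -0.75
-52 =-52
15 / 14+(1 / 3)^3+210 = 79799 / 378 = 211.11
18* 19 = 342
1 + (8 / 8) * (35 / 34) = 2.03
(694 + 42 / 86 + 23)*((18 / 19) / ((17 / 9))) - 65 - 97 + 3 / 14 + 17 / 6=58597022 / 291669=200.90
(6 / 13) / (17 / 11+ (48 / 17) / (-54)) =0.31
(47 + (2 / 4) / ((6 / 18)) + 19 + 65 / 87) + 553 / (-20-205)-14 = 675851 / 13050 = 51.79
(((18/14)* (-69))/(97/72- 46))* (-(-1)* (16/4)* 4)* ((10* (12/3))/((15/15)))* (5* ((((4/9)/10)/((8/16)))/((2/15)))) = 19077120/4501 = 4238.42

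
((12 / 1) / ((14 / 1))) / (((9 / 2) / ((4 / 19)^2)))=64 / 7581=0.01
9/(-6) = -1.50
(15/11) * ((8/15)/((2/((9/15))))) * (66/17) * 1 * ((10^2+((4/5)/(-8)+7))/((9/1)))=10.06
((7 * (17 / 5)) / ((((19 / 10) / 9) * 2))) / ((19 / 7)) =7497 / 361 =20.77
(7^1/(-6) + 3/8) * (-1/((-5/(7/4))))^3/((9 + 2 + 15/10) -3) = -343/96000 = -0.00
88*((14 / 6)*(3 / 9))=616 / 9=68.44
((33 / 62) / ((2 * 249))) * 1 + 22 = 226435 / 10292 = 22.00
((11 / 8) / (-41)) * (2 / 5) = -11 / 820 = -0.01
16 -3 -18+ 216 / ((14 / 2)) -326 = -2101 / 7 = -300.14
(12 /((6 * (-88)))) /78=-1 /3432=-0.00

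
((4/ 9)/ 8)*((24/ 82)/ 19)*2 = 4/ 2337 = 0.00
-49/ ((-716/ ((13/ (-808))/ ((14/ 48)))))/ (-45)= 91/ 1084740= 0.00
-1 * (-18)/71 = 18/71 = 0.25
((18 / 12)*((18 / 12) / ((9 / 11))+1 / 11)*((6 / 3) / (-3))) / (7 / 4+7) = -254 / 1155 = -0.22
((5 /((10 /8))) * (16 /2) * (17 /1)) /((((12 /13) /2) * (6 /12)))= 7072 /3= 2357.33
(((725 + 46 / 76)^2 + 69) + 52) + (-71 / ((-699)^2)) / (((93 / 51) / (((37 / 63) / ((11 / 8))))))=7982099164685644231 / 15157112468652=526624.00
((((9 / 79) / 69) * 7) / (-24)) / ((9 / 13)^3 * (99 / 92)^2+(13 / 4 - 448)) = 707434 / 652789859541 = 0.00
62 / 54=31 / 27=1.15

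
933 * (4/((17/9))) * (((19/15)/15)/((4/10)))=417.11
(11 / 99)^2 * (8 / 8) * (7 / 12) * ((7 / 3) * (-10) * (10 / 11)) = -1225 / 8019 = -0.15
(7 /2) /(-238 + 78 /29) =-203 /13648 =-0.01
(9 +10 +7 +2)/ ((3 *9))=28/ 27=1.04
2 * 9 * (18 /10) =32.40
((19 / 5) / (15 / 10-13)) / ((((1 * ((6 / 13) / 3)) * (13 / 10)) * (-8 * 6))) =19 / 552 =0.03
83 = 83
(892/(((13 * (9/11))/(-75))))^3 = -14760213677000000/59319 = -248827756317.54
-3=-3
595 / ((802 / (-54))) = -16065 / 401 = -40.06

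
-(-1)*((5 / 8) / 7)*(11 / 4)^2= 0.68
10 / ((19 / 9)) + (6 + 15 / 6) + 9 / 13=6881 / 494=13.93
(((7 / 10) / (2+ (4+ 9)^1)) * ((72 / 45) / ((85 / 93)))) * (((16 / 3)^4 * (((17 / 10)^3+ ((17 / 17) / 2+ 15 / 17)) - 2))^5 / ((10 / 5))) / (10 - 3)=2958227592142122.45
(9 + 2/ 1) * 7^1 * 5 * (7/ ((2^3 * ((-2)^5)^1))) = -2695/ 256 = -10.53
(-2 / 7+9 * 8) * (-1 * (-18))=9036 / 7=1290.86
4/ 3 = 1.33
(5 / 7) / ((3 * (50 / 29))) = 29 / 210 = 0.14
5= 5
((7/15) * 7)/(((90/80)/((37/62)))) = 7252/4185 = 1.73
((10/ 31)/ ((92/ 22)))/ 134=55/ 95542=0.00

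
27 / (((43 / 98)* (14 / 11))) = 2079 / 43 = 48.35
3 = 3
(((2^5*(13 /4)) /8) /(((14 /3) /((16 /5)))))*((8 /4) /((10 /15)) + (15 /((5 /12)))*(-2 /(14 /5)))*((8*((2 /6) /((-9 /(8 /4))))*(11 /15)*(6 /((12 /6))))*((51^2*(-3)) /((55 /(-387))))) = 88772920704 /6125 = 14493538.07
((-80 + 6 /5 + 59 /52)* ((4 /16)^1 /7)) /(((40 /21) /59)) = -85.92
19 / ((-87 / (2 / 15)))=-38 / 1305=-0.03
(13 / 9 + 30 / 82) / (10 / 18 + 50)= 668 / 18655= 0.04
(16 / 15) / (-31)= -16 / 465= -0.03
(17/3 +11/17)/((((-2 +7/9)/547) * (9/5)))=-880670/561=-1569.82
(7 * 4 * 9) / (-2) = -126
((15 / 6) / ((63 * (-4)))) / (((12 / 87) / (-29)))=4205 / 2016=2.09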